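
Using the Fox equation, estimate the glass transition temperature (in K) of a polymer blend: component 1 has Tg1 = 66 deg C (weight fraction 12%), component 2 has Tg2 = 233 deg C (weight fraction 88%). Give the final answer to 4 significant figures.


1/Tg = w1/Tg1 + w2/Tg2 (in Kelvin)
Tg1 = 339.15 K, Tg2 = 506.15 K
1/Tg = 0.12/339.15 + 0.88/506.15
Tg = 477.9 K


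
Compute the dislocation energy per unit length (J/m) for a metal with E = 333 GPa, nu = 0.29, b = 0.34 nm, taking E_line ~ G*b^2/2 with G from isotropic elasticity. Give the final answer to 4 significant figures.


Step 1: G = E / (2*(1+nu))
G = 333 / (2*(1+0.29)) = 129.07 GPa = 1.2907e+11 Pa
Step 2: E_line = G*b^2/2
b = 0.34 nm = 3.4e-10 m
E_line = 0.5 * 1.2907e+11 * (3.4e-10)^2 = 7.46e-09 J/m


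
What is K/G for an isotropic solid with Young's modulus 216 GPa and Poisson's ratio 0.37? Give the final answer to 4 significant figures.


G = E / (2*(1+nu))
G = 216 / (2*(1+0.37)) = 78.8321 GPa
K = E / (3*(1-2*nu))
K = 216 / (3*(1-2*0.37)) = 276.923 GPa
K/G = 276.923 / 78.8321 = 3.513


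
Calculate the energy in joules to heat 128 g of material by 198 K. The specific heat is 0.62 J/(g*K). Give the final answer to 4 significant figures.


Q = m * cp * dT
Q = 128 * 0.62 * 198
Q = 15710 J


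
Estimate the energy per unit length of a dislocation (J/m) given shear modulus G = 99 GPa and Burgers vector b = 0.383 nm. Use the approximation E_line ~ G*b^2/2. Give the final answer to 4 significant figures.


E = G*b^2/2
b = 0.383 nm = 3.83e-10 m
G = 99 GPa = 9.9e+10 Pa
E = 0.5 * 9.9e+10 * (3.83e-10)^2
E = 7.261e-09 J/m


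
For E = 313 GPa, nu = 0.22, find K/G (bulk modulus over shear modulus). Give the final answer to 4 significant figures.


G = E / (2*(1+nu))
G = 313 / (2*(1+0.22)) = 128.279 GPa
K = E / (3*(1-2*nu))
K = 313 / (3*(1-2*0.22)) = 186.31 GPa
K/G = 186.31 / 128.279 = 1.452


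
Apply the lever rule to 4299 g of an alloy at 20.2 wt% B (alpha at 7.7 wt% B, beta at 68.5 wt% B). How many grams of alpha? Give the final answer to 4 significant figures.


f_alpha = (C_beta - C0) / (C_beta - C_alpha)
f_alpha = (68.5 - 20.2) / (68.5 - 7.7) = 0.794408
m_alpha = f_alpha * m_total = 0.794408 * 4299 = 3415 g


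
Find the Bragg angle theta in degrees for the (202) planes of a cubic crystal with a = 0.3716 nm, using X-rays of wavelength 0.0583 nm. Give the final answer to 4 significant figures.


d = a / sqrt(h^2+k^2+l^2)
d = 0.3716 / sqrt(8) = 0.13138 nm
lambda = 2*d*sin(theta)  =>  sin(theta) = lambda / (2*d)
sin(theta) = 0.0583 / (2 * 0.13138) = 0.221875
theta = 12.82 deg


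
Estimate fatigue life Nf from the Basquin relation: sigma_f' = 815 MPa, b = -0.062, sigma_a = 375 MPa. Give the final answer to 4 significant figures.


sigma_a = sigma_f' * (2*Nf)^b
2*Nf = (sigma_a / sigma_f')^(1/b)
2*Nf = (375 / 815)^(1/-0.062)
2*Nf = 273856
Nf = 136900 cycles


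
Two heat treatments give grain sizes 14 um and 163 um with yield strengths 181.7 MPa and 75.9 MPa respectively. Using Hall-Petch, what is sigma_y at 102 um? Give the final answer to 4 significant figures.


sigma_y = sigma0 + k / sqrt(d)
1/sqrt(d1) = 1/sqrt(1.4e-05) = 267.261;  1/sqrt(d2) = 78.326
k = (sigma1 - sigma2) / (1/sqrt(d1) - 1/sqrt(d2)) = (181.7 - 75.9) / (267.261 - 78.326) = 0.55998 MPa*m^0.5
sigma0 = sigma1 - k/sqrt(d1) = 181.7 - 0.55998*267.261 = 32.039 MPa
sigma_y(d3) = 32.039 + 0.55998 / sqrt(1.02e-04) = 87.49 MPa


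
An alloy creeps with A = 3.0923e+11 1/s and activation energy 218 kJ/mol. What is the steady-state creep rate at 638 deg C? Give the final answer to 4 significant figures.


rate = A * exp(-Q / (R*T))
T = 638 + 273.15 = 911.15 K
rate = 3.0923e+11 * exp(-218e3 / (8.314 * 911.15))
rate = 0.09824 1/s


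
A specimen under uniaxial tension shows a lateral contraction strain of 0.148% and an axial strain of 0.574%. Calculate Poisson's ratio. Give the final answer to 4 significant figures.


nu = -epsilon_lat / epsilon_axial
Lateral strain is contraction (negative), so using magnitudes:
nu = 0.148 / 0.574
nu = 0.2578


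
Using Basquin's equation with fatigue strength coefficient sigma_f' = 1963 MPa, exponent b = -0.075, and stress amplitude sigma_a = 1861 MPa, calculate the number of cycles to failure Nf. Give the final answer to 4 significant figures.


sigma_a = sigma_f' * (2*Nf)^b
2*Nf = (sigma_a / sigma_f')^(1/b)
2*Nf = (1861 / 1963)^(1/-0.075)
2*Nf = 2.03697
Nf = 1.018 cycles


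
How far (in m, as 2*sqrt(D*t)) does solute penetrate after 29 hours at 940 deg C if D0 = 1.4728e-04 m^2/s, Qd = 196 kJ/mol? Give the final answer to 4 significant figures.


Step 1: D = D0 * exp(-Qd/(R*T))
T = 1213.15 K
D = 1.4728e-04 * exp(-196e3 / (8.314 * 1213.15)) = 5.35378e-13 m^2/s
Step 2: L = 2*sqrt(D*t)
t = 29 h = 104400 s
L = 2*sqrt(5.35378e-13 * 104400) = 4.728e-04 m


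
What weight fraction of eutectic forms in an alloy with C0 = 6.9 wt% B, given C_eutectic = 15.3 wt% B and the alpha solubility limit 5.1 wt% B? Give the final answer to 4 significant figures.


f_primary = (C_e - C0) / (C_e - C_alpha_max)
f_primary = (15.3 - 6.9) / (15.3 - 5.1)
f_primary = 0.823529
f_eutectic = 1 - 0.823529 = 0.1765


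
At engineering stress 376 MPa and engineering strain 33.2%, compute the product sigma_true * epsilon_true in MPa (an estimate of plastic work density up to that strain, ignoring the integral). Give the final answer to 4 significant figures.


sigma_true = sigma_eng * (1 + epsilon_eng)
sigma_true = 376 * (1 + 0.332) = 500.832 MPa
epsilon_true = ln(1 + epsilon_eng)
epsilon_true = ln(1 + 0.332) = 0.286682
sigma_true * epsilon_true = 500.832 * 0.286682 = 143.6 MPa


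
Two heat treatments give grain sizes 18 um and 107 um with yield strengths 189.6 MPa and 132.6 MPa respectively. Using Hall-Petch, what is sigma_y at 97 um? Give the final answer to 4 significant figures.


sigma_y = sigma0 + k / sqrt(d)
1/sqrt(d1) = 1/sqrt(1.8e-05) = 235.702;  1/sqrt(d2) = 96.6736
k = (sigma1 - sigma2) / (1/sqrt(d1) - 1/sqrt(d2)) = (189.6 - 132.6) / (235.702 - 96.6736) = 0.409988 MPa*m^0.5
sigma0 = sigma1 - k/sqrt(d1) = 189.6 - 0.409988*235.702 = 92.965 MPa
sigma_y(d3) = 92.965 + 0.409988 / sqrt(9.7e-05) = 134.6 MPa


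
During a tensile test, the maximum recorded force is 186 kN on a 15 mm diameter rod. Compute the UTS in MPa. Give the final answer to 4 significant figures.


A0 = pi*(d/2)^2 = pi*(15/2)^2 = 176.715 mm^2
UTS = F_max / A0 = 186*1000 / 176.715
UTS = 1053 MPa


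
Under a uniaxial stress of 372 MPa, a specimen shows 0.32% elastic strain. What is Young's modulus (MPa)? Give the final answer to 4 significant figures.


E = sigma / epsilon
epsilon = 0.32% = 3.2e-03
E = 372 / 3.2e-03
E = 116300 MPa


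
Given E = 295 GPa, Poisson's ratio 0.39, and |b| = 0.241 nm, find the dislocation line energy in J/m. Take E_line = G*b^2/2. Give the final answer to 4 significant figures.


Step 1: G = E / (2*(1+nu))
G = 295 / (2*(1+0.39)) = 106.115 GPa = 1.06115e+11 Pa
Step 2: E_line = G*b^2/2
b = 0.241 nm = 2.41e-10 m
E_line = 0.5 * 1.06115e+11 * (2.41e-10)^2 = 3.082e-09 J/m


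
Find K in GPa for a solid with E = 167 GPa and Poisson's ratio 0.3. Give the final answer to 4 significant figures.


K = E / (3*(1-2*nu))
K = 167 / (3*(1-2*0.3))
K = 139.2 GPa


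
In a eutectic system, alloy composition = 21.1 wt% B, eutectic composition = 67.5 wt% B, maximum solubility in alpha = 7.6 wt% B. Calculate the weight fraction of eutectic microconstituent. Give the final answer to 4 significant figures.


f_primary = (C_e - C0) / (C_e - C_alpha_max)
f_primary = (67.5 - 21.1) / (67.5 - 7.6)
f_primary = 0.774624
f_eutectic = 1 - 0.774624 = 0.2254


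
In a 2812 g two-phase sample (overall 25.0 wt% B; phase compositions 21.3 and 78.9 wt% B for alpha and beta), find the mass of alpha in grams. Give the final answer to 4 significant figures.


f_alpha = (C_beta - C0) / (C_beta - C_alpha)
f_alpha = (78.9 - 25.0) / (78.9 - 21.3) = 0.935764
m_alpha = f_alpha * m_total = 0.935764 * 2812 = 2631 g


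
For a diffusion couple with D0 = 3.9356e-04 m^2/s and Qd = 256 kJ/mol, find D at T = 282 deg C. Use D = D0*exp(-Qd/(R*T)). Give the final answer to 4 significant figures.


D = D0 * exp(-Qd / (R*T))
T = 555.15 K
D = 3.9356e-04 * exp(-256e3 / (8.314 * 555.15))
D = 3.212e-28 m^2/s


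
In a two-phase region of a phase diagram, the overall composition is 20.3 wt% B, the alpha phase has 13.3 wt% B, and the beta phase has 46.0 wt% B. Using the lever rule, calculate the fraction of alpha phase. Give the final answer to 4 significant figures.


f_alpha = (C_beta - C0) / (C_beta - C_alpha)
f_alpha = (46.0 - 20.3) / (46.0 - 13.3)
f_alpha = 0.7859


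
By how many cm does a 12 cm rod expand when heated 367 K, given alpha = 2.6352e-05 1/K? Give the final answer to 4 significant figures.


dL = L0 * alpha * dT
dL = 12 * 2.6352e-05 * 367
dL = 0.1161 cm


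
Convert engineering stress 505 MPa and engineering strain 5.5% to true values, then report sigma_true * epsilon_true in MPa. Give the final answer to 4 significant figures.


sigma_true = sigma_eng * (1 + epsilon_eng)
sigma_true = 505 * (1 + 0.055) = 532.775 MPa
epsilon_true = ln(1 + epsilon_eng)
epsilon_true = ln(1 + 0.055) = 0.0535408
sigma_true * epsilon_true = 532.775 * 0.0535408 = 28.53 MPa


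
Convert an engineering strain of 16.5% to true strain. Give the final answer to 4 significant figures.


epsilon_true = ln(1 + epsilon_eng)
epsilon_true = ln(1 + 0.165)
epsilon_true = 0.1527


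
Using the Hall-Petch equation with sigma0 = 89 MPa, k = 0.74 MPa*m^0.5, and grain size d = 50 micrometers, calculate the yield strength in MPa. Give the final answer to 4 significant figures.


sigma_y = sigma0 + k / sqrt(d)
d = 50 um = 5e-05 m
sigma_y = 89 + 0.74 / sqrt(5e-05)
sigma_y = 193.7 MPa


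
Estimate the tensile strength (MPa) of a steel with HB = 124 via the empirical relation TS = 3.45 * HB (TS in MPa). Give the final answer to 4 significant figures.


TS (MPa) = 3.45 * HB
TS = 3.45 * 124
TS = 427.8 MPa


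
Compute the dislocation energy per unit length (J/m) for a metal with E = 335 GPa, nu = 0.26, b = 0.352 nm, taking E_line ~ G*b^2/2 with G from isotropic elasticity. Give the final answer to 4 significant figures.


Step 1: G = E / (2*(1+nu))
G = 335 / (2*(1+0.26)) = 132.937 GPa = 1.32937e+11 Pa
Step 2: E_line = G*b^2/2
b = 0.352 nm = 3.52e-10 m
E_line = 0.5 * 1.32937e+11 * (3.52e-10)^2 = 8.236e-09 J/m


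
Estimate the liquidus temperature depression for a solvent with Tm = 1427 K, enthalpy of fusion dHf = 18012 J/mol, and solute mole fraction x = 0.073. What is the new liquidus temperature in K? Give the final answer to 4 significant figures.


dT = R*Tm^2*x / dHf
dT = 8.314 * 1427^2 * 0.073 / 18012
dT = 68.615 K
T_new = 1427 - 68.615 = 1358 K


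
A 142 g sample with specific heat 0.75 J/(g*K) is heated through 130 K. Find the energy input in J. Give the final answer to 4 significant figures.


Q = m * cp * dT
Q = 142 * 0.75 * 130
Q = 13850 J


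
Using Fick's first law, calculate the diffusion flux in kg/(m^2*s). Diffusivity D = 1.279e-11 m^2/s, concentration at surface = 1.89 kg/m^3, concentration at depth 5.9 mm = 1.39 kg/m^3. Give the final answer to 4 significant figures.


J = -D * (dC/dx) = D * (C1 - C2) / dx
J = 1.279e-11 * (1.89 - 1.39) / 5.9e-03
J = 1.084e-09 kg/(m^2*s)


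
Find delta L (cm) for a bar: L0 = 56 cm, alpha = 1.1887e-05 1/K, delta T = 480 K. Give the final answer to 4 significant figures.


dL = L0 * alpha * dT
dL = 56 * 1.1887e-05 * 480
dL = 0.3195 cm


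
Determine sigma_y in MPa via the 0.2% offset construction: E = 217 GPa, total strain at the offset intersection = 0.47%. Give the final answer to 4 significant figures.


Offset strain = 0.002
Elastic strain at yield = total_strain - offset = 4.7e-03 - 0.002 = 2.7e-03
sigma_y = E * elastic_strain = 217000 * 2.7e-03
sigma_y = 585.9 MPa


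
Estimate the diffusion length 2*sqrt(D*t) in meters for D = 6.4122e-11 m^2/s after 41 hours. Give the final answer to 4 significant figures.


t = 41 hr = 147600 s
Diffusion length = 2*sqrt(D*t)
= 2*sqrt(6.4122e-11 * 147600)
= 6.153e-03 m


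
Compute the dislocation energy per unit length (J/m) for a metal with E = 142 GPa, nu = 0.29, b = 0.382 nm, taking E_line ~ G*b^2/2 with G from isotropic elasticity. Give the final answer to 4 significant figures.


Step 1: G = E / (2*(1+nu))
G = 142 / (2*(1+0.29)) = 55.0388 GPa = 5.50388e+10 Pa
Step 2: E_line = G*b^2/2
b = 0.382 nm = 3.82e-10 m
E_line = 0.5 * 5.50388e+10 * (3.82e-10)^2 = 4.016e-09 J/m


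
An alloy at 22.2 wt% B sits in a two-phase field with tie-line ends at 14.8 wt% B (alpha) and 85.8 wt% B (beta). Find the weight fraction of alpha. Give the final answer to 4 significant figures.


f_alpha = (C_beta - C0) / (C_beta - C_alpha)
f_alpha = (85.8 - 22.2) / (85.8 - 14.8)
f_alpha = 0.8958


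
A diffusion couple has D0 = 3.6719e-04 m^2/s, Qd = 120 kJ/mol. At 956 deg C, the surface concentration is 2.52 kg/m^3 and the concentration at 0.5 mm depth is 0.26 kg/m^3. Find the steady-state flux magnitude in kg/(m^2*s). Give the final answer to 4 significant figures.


Step 1: D = D0 * exp(-Qd/(R*T))
T = 956 + 273.15 = 1229.15 K
D = 3.6719e-04 * exp(-120e3 / (8.314 * 1229.15)) = 2.91823e-09 m^2/s
Step 2: J = D * (C1 - C2) / dx
J = 2.91823e-09 * (2.52 - 0.26) / 5e-04
J = 1.319e-05 kg/(m^2*s)


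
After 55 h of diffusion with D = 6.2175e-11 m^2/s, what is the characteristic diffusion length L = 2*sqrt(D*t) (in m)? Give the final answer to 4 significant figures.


t = 55 hr = 198000 s
Diffusion length = 2*sqrt(D*t)
= 2*sqrt(6.2175e-11 * 198000)
= 7.017e-03 m


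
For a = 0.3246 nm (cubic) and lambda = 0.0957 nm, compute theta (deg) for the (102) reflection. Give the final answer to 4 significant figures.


d = a / sqrt(h^2+k^2+l^2)
d = 0.3246 / sqrt(5) = 0.145166 nm
lambda = 2*d*sin(theta)  =>  sin(theta) = lambda / (2*d)
sin(theta) = 0.0957 / (2 * 0.145166) = 0.329624
theta = 19.25 deg


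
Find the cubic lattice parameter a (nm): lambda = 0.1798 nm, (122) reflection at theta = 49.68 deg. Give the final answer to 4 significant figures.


d = lambda / (2*sin(theta))
d = 0.1798 / (2*sin(49.68 deg))
d = 0.117911 nm
a = d * sqrt(h^2+k^2+l^2) = 0.117911 * sqrt(9)
a = 0.3537 nm


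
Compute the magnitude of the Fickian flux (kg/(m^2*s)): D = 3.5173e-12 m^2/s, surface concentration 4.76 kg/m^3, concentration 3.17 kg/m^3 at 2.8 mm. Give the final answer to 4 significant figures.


J = -D * (dC/dx) = D * (C1 - C2) / dx
J = 3.5173e-12 * (4.76 - 3.17) / 2.8e-03
J = 1.997e-09 kg/(m^2*s)


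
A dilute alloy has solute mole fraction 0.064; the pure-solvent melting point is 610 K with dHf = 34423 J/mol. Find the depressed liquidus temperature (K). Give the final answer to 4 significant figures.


dT = R*Tm^2*x / dHf
dT = 8.314 * 610^2 * 0.064 / 34423
dT = 5.75176 K
T_new = 610 - 5.75176 = 604.2 K


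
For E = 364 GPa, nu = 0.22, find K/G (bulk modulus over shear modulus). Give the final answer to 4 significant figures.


G = E / (2*(1+nu))
G = 364 / (2*(1+0.22)) = 149.18 GPa
K = E / (3*(1-2*nu))
K = 364 / (3*(1-2*0.22)) = 216.667 GPa
K/G = 216.667 / 149.18 = 1.452


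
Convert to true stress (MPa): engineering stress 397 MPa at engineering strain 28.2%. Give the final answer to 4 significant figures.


sigma_true = sigma_eng * (1 + epsilon_eng)
sigma_true = 397 * (1 + 0.282)
sigma_true = 509 MPa


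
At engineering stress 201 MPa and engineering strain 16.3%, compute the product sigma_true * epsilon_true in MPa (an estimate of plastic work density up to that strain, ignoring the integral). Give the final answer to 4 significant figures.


sigma_true = sigma_eng * (1 + epsilon_eng)
sigma_true = 201 * (1 + 0.163) = 233.763 MPa
epsilon_true = ln(1 + epsilon_eng)
epsilon_true = ln(1 + 0.163) = 0.151003
sigma_true * epsilon_true = 233.763 * 0.151003 = 35.3 MPa


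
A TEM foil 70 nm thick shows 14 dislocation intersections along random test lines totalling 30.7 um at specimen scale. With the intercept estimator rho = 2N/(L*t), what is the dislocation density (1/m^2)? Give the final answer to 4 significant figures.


rho = 2N / (L * t)
L = 30.7 um = 3.07e-05 m, t = 70 nm = 7e-08 m
rho = 2 * 14 / (3.07e-05 * 7e-08)
rho = 1.303e+13 1/m^2


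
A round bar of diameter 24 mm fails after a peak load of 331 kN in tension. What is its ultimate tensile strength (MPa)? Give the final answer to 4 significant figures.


A0 = pi*(d/2)^2 = pi*(24/2)^2 = 452.389 mm^2
UTS = F_max / A0 = 331*1000 / 452.389
UTS = 731.7 MPa


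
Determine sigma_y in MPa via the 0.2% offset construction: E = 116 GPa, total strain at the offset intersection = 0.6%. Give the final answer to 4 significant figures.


Offset strain = 0.002
Elastic strain at yield = total_strain - offset = 6e-03 - 0.002 = 4e-03
sigma_y = E * elastic_strain = 116000 * 4e-03
sigma_y = 464 MPa


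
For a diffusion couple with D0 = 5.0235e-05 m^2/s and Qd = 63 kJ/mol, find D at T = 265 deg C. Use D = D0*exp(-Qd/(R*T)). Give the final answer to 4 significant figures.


D = D0 * exp(-Qd / (R*T))
T = 538.15 K
D = 5.0235e-05 * exp(-63e3 / (8.314 * 538.15))
D = 3.853e-11 m^2/s


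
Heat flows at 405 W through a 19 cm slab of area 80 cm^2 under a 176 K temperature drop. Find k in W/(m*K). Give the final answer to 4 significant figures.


k = Q*L / (A*dT)
L = 0.19 m, A = 8e-03 m^2
k = 405 * 0.19 / (8e-03 * 176)
k = 54.65 W/(m*K)


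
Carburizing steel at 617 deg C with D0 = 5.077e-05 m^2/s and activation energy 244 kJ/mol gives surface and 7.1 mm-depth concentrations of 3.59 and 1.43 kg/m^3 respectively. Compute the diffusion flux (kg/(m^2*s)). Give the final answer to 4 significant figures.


Step 1: D = D0 * exp(-Qd/(R*T))
T = 617 + 273.15 = 890.15 K
D = 5.077e-05 * exp(-244e3 / (8.314 * 890.15)) = 2.43778e-19 m^2/s
Step 2: J = D * (C1 - C2) / dx
J = 2.43778e-19 * (3.59 - 1.43) / 7.1e-03
J = 7.416e-17 kg/(m^2*s)


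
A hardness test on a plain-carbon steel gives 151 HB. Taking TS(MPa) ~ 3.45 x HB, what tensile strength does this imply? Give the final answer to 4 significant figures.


TS (MPa) = 3.45 * HB
TS = 3.45 * 151
TS = 521 MPa


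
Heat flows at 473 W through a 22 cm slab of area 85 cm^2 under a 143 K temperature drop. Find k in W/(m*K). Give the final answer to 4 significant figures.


k = Q*L / (A*dT)
L = 0.22 m, A = 8.5e-03 m^2
k = 473 * 0.22 / (8.5e-03 * 143)
k = 85.61 W/(m*K)


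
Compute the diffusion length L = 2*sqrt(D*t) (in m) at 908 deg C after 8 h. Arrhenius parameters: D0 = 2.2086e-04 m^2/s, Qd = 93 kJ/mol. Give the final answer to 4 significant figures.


Step 1: D = D0 * exp(-Qd/(R*T))
T = 1181.15 K
D = 2.2086e-04 * exp(-93e3 / (8.314 * 1181.15)) = 1.70286e-08 m^2/s
Step 2: L = 2*sqrt(D*t)
t = 8 h = 28800 s
L = 2*sqrt(1.70286e-08 * 28800) = 0.04429 m


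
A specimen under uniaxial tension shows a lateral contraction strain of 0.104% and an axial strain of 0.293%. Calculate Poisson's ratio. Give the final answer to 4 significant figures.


nu = -epsilon_lat / epsilon_axial
Lateral strain is contraction (negative), so using magnitudes:
nu = 0.104 / 0.293
nu = 0.3549


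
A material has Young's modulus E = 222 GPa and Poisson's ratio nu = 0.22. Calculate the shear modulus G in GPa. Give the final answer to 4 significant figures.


G = E / (2*(1+nu))
G = 222 / (2*(1+0.22))
G = 90.98 GPa


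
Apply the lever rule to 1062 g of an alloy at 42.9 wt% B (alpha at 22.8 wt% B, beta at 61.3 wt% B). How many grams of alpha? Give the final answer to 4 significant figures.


f_alpha = (C_beta - C0) / (C_beta - C_alpha)
f_alpha = (61.3 - 42.9) / (61.3 - 22.8) = 0.477922
m_alpha = f_alpha * m_total = 0.477922 * 1062 = 507.6 g


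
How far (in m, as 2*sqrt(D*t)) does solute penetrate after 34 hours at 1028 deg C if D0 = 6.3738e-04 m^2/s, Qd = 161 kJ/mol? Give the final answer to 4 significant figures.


Step 1: D = D0 * exp(-Qd/(R*T))
T = 1301.15 K
D = 6.3738e-04 * exp(-161e3 / (8.314 * 1301.15)) = 2.19191e-10 m^2/s
Step 2: L = 2*sqrt(D*t)
t = 34 h = 122400 s
L = 2*sqrt(2.19191e-10 * 122400) = 0.01036 m


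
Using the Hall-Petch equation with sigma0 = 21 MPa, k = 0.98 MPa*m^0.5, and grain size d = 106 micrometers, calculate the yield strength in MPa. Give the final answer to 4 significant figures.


sigma_y = sigma0 + k / sqrt(d)
d = 106 um = 1.06e-04 m
sigma_y = 21 + 0.98 / sqrt(1.06e-04)
sigma_y = 116.2 MPa


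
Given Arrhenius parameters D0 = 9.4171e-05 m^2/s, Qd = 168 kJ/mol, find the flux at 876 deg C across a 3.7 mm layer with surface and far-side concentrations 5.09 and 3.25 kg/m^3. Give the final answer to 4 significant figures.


Step 1: D = D0 * exp(-Qd/(R*T))
T = 876 + 273.15 = 1149.15 K
D = 9.4171e-05 * exp(-168e3 / (8.314 * 1149.15)) = 2.17369e-12 m^2/s
Step 2: J = D * (C1 - C2) / dx
J = 2.17369e-12 * (5.09 - 3.25) / 3.7e-03
J = 1.081e-09 kg/(m^2*s)


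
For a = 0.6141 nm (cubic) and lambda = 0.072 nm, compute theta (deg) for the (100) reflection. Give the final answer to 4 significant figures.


d = a / sqrt(h^2+k^2+l^2)
d = 0.6141 / sqrt(1) = 0.6141 nm
lambda = 2*d*sin(theta)  =>  sin(theta) = lambda / (2*d)
sin(theta) = 0.072 / (2 * 0.6141) = 0.0586224
theta = 3.361 deg


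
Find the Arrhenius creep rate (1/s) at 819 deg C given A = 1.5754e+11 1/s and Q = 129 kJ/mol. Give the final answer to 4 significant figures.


rate = A * exp(-Q / (R*T))
T = 819 + 273.15 = 1092.15 K
rate = 1.5754e+11 * exp(-129e3 / (8.314 * 1092.15))
rate = 106500 1/s


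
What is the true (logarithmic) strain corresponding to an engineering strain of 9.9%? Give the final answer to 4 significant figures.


epsilon_true = ln(1 + epsilon_eng)
epsilon_true = ln(1 + 0.099)
epsilon_true = 0.0944


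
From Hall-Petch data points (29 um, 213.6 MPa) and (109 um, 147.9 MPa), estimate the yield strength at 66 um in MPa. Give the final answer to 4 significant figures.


sigma_y = sigma0 + k / sqrt(d)
1/sqrt(d1) = 1/sqrt(2.9e-05) = 185.695;  1/sqrt(d2) = 95.7826
k = (sigma1 - sigma2) / (1/sqrt(d1) - 1/sqrt(d2)) = (213.6 - 147.9) / (185.695 - 95.7826) = 0.730709 MPa*m^0.5
sigma0 = sigma1 - k/sqrt(d1) = 213.6 - 0.730709*185.695 = 77.9108 MPa
sigma_y(d3) = 77.9108 + 0.730709 / sqrt(6.6e-05) = 167.9 MPa


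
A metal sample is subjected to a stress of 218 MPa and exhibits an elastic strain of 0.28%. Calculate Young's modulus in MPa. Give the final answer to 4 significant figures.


E = sigma / epsilon
epsilon = 0.28% = 2.8e-03
E = 218 / 2.8e-03
E = 77860 MPa


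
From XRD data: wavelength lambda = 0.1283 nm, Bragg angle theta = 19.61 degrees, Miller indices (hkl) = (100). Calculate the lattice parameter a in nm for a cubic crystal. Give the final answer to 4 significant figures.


d = lambda / (2*sin(theta))
d = 0.1283 / (2*sin(19.61 deg))
d = 0.191141 nm
a = d * sqrt(h^2+k^2+l^2) = 0.191141 * sqrt(1)
a = 0.1911 nm


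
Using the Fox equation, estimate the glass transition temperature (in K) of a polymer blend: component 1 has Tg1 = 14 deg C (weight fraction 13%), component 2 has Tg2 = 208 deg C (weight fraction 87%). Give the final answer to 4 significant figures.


1/Tg = w1/Tg1 + w2/Tg2 (in Kelvin)
Tg1 = 287.15 K, Tg2 = 481.15 K
1/Tg = 0.13/287.15 + 0.87/481.15
Tg = 442.3 K


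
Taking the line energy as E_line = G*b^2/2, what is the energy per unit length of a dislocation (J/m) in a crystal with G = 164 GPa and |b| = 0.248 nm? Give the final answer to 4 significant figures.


E = G*b^2/2
b = 0.248 nm = 2.48e-10 m
G = 164 GPa = 1.64e+11 Pa
E = 0.5 * 1.64e+11 * (2.48e-10)^2
E = 5.043e-09 J/m


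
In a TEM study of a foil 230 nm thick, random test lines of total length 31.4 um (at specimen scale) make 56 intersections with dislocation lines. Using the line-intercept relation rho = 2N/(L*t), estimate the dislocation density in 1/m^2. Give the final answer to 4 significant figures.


rho = 2N / (L * t)
L = 31.4 um = 3.14e-05 m, t = 230 nm = 2.3e-07 m
rho = 2 * 56 / (3.14e-05 * 2.3e-07)
rho = 1.551e+13 1/m^2


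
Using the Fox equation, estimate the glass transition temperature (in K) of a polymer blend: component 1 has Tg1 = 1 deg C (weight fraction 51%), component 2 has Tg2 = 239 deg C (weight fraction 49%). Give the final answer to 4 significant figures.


1/Tg = w1/Tg1 + w2/Tg2 (in Kelvin)
Tg1 = 274.15 K, Tg2 = 512.15 K
1/Tg = 0.51/274.15 + 0.49/512.15
Tg = 355 K


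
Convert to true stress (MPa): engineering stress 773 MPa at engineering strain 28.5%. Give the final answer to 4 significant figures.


sigma_true = sigma_eng * (1 + epsilon_eng)
sigma_true = 773 * (1 + 0.285)
sigma_true = 993.3 MPa


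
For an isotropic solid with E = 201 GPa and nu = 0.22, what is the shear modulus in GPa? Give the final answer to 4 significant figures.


G = E / (2*(1+nu))
G = 201 / (2*(1+0.22))
G = 82.38 GPa


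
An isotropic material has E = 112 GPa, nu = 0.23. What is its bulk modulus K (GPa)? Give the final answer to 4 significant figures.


K = E / (3*(1-2*nu))
K = 112 / (3*(1-2*0.23))
K = 69.14 GPa


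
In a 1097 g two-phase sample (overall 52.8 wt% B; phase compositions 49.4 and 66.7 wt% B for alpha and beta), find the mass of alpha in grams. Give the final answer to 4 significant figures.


f_alpha = (C_beta - C0) / (C_beta - C_alpha)
f_alpha = (66.7 - 52.8) / (66.7 - 49.4) = 0.803468
m_alpha = f_alpha * m_total = 0.803468 * 1097 = 881.4 g


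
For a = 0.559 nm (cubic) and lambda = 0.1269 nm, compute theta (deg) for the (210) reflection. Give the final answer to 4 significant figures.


d = a / sqrt(h^2+k^2+l^2)
d = 0.559 / sqrt(5) = 0.249992 nm
lambda = 2*d*sin(theta)  =>  sin(theta) = lambda / (2*d)
sin(theta) = 0.1269 / (2 * 0.249992) = 0.253808
theta = 14.7 deg


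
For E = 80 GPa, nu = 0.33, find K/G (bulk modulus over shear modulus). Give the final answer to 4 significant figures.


G = E / (2*(1+nu))
G = 80 / (2*(1+0.33)) = 30.0752 GPa
K = E / (3*(1-2*nu))
K = 80 / (3*(1-2*0.33)) = 78.4314 GPa
K/G = 78.4314 / 30.0752 = 2.608


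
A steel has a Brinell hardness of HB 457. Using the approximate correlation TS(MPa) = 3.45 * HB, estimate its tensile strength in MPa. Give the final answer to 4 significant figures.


TS (MPa) = 3.45 * HB
TS = 3.45 * 457
TS = 1577 MPa


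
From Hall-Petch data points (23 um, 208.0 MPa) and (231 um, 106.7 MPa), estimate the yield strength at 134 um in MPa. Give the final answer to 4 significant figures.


sigma_y = sigma0 + k / sqrt(d)
1/sqrt(d1) = 1/sqrt(2.3e-05) = 208.514;  1/sqrt(d2) = 65.7952
k = (sigma1 - sigma2) / (1/sqrt(d1) - 1/sqrt(d2)) = (208.0 - 106.7) / (208.514 - 65.7952) = 0.709785 MPa*m^0.5
sigma0 = sigma1 - k/sqrt(d1) = 208.0 - 0.709785*208.514 = 59.9996 MPa
sigma_y(d3) = 59.9996 + 0.709785 / sqrt(1.34e-04) = 121.3 MPa


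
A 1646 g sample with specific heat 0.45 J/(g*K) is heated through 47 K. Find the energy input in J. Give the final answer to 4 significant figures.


Q = m * cp * dT
Q = 1646 * 0.45 * 47
Q = 34810 J


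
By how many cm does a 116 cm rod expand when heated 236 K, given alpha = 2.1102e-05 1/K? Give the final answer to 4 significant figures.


dL = L0 * alpha * dT
dL = 116 * 2.1102e-05 * 236
dL = 0.5777 cm


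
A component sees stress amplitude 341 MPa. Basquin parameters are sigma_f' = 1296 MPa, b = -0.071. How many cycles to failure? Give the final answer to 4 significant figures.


sigma_a = sigma_f' * (2*Nf)^b
2*Nf = (sigma_a / sigma_f')^(1/b)
2*Nf = (341 / 1296)^(1/-0.071)
2*Nf = 1.46862e+08
Nf = 7.343e+07 cycles


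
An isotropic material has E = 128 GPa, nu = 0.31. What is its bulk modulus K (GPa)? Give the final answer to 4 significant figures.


K = E / (3*(1-2*nu))
K = 128 / (3*(1-2*0.31))
K = 112.3 GPa


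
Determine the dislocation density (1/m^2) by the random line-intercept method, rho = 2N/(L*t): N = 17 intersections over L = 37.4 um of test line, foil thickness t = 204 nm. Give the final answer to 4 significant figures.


rho = 2N / (L * t)
L = 37.4 um = 3.74e-05 m, t = 204 nm = 2.04e-07 m
rho = 2 * 17 / (3.74e-05 * 2.04e-07)
rho = 4.456e+12 1/m^2


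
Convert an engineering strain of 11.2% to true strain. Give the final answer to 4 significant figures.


epsilon_true = ln(1 + epsilon_eng)
epsilon_true = ln(1 + 0.112)
epsilon_true = 0.1062


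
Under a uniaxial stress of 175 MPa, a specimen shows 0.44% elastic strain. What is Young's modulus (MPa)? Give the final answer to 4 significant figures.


E = sigma / epsilon
epsilon = 0.44% = 4.4e-03
E = 175 / 4.4e-03
E = 39770 MPa


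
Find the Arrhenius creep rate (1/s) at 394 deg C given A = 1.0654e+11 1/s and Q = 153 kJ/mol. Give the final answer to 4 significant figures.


rate = A * exp(-Q / (R*T))
T = 394 + 273.15 = 667.15 K
rate = 1.0654e+11 * exp(-153e3 / (8.314 * 667.15))
rate = 0.1117 1/s


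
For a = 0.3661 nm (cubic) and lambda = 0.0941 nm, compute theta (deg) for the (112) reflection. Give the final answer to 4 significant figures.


d = a / sqrt(h^2+k^2+l^2)
d = 0.3661 / sqrt(6) = 0.14946 nm
lambda = 2*d*sin(theta)  =>  sin(theta) = lambda / (2*d)
sin(theta) = 0.0941 / (2 * 0.14946) = 0.314801
theta = 18.35 deg


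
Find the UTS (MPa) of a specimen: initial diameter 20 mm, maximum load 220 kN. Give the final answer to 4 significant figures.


A0 = pi*(d/2)^2 = pi*(20/2)^2 = 314.159 mm^2
UTS = F_max / A0 = 220*1000 / 314.159
UTS = 700.3 MPa


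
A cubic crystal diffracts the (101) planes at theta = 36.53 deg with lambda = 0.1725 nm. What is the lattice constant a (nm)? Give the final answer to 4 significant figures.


d = lambda / (2*sin(theta))
d = 0.1725 / (2*sin(36.53 deg))
d = 0.144899 nm
a = d * sqrt(h^2+k^2+l^2) = 0.144899 * sqrt(2)
a = 0.2049 nm


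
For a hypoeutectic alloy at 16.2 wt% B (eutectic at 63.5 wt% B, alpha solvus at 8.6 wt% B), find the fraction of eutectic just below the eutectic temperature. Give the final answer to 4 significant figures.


f_primary = (C_e - C0) / (C_e - C_alpha_max)
f_primary = (63.5 - 16.2) / (63.5 - 8.6)
f_primary = 0.861566
f_eutectic = 1 - 0.861566 = 0.1384


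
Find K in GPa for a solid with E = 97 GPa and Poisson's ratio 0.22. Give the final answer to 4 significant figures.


K = E / (3*(1-2*nu))
K = 97 / (3*(1-2*0.22))
K = 57.74 GPa


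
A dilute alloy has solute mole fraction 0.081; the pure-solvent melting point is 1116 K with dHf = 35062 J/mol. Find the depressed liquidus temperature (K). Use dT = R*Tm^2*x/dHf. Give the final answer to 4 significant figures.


dT = R*Tm^2*x / dHf
dT = 8.314 * 1116^2 * 0.081 / 35062
dT = 23.9214 K
T_new = 1116 - 23.9214 = 1092 K


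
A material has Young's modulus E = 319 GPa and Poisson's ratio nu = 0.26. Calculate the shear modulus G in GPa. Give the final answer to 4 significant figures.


G = E / (2*(1+nu))
G = 319 / (2*(1+0.26))
G = 126.6 GPa


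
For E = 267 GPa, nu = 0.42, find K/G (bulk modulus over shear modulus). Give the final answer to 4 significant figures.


G = E / (2*(1+nu))
G = 267 / (2*(1+0.42)) = 94.0141 GPa
K = E / (3*(1-2*nu))
K = 267 / (3*(1-2*0.42)) = 556.25 GPa
K/G = 556.25 / 94.0141 = 5.917


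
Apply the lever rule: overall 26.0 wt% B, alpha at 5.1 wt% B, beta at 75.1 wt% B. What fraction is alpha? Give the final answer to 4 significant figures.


f_alpha = (C_beta - C0) / (C_beta - C_alpha)
f_alpha = (75.1 - 26.0) / (75.1 - 5.1)
f_alpha = 0.7014


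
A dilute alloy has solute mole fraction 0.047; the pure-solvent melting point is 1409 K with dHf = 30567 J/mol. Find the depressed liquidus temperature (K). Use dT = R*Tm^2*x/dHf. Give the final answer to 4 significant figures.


dT = R*Tm^2*x / dHf
dT = 8.314 * 1409^2 * 0.047 / 30567
dT = 25.3791 K
T_new = 1409 - 25.3791 = 1384 K


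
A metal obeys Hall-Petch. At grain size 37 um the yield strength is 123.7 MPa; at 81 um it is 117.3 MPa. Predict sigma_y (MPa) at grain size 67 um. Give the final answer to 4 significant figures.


sigma_y = sigma0 + k / sqrt(d)
1/sqrt(d1) = 1/sqrt(3.7e-05) = 164.399;  1/sqrt(d2) = 111.111
k = (sigma1 - sigma2) / (1/sqrt(d1) - 1/sqrt(d2)) = (123.7 - 117.3) / (164.399 - 111.111) = 0.120102 MPa*m^0.5
sigma0 = sigma1 - k/sqrt(d1) = 123.7 - 0.120102*164.399 = 103.955 MPa
sigma_y(d3) = 103.955 + 0.120102 / sqrt(6.7e-05) = 118.6 MPa


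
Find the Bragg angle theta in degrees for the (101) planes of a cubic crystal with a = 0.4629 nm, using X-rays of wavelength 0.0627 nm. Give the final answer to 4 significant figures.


d = a / sqrt(h^2+k^2+l^2)
d = 0.4629 / sqrt(2) = 0.32732 nm
lambda = 2*d*sin(theta)  =>  sin(theta) = lambda / (2*d)
sin(theta) = 0.0627 / (2 * 0.32732) = 0.0957779
theta = 5.496 deg


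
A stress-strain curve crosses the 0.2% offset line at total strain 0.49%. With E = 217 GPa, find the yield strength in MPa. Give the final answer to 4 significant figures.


Offset strain = 0.002
Elastic strain at yield = total_strain - offset = 4.9e-03 - 0.002 = 2.9e-03
sigma_y = E * elastic_strain = 217000 * 2.9e-03
sigma_y = 629.3 MPa


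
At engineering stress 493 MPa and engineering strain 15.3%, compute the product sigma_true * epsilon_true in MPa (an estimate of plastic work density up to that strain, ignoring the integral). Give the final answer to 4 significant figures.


sigma_true = sigma_eng * (1 + epsilon_eng)
sigma_true = 493 * (1 + 0.153) = 568.429 MPa
epsilon_true = ln(1 + epsilon_eng)
epsilon_true = ln(1 + 0.153) = 0.142367
sigma_true * epsilon_true = 568.429 * 0.142367 = 80.93 MPa


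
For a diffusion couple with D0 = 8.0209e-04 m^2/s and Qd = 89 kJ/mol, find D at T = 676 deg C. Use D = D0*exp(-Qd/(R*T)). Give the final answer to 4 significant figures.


D = D0 * exp(-Qd / (R*T))
T = 949.15 K
D = 8.0209e-04 * exp(-89e3 / (8.314 * 949.15))
D = 1.014e-08 m^2/s


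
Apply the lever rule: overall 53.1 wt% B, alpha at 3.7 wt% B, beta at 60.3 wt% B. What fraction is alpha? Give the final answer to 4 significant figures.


f_alpha = (C_beta - C0) / (C_beta - C_alpha)
f_alpha = (60.3 - 53.1) / (60.3 - 3.7)
f_alpha = 0.1272


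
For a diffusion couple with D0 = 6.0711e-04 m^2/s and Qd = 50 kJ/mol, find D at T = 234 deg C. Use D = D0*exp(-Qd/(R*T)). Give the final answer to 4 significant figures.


D = D0 * exp(-Qd / (R*T))
T = 507.15 K
D = 6.0711e-04 * exp(-50e3 / (8.314 * 507.15))
D = 4.298e-09 m^2/s


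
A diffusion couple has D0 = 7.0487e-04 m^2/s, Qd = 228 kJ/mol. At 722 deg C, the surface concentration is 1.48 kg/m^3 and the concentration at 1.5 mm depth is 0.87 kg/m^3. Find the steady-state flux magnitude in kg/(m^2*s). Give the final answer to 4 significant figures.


Step 1: D = D0 * exp(-Qd/(R*T))
T = 722 + 273.15 = 995.15 K
D = 7.0487e-04 * exp(-228e3 / (8.314 * 995.15)) = 7.58816e-16 m^2/s
Step 2: J = D * (C1 - C2) / dx
J = 7.58816e-16 * (1.48 - 0.87) / 1.5e-03
J = 3.086e-13 kg/(m^2*s)


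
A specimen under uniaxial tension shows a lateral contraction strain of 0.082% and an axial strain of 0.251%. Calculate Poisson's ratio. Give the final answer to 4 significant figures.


nu = -epsilon_lat / epsilon_axial
Lateral strain is contraction (negative), so using magnitudes:
nu = 0.082 / 0.251
nu = 0.3267


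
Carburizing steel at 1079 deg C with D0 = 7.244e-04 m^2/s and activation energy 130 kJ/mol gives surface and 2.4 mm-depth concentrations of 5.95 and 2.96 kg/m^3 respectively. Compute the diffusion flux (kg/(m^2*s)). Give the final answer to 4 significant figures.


Step 1: D = D0 * exp(-Qd/(R*T))
T = 1079 + 273.15 = 1352.15 K
D = 7.244e-04 * exp(-130e3 / (8.314 * 1352.15)) = 6.88324e-09 m^2/s
Step 2: J = D * (C1 - C2) / dx
J = 6.88324e-09 * (5.95 - 2.96) / 2.4e-03
J = 8.575e-06 kg/(m^2*s)


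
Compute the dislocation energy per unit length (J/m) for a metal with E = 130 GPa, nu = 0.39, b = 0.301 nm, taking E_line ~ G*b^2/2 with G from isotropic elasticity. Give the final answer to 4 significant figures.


Step 1: G = E / (2*(1+nu))
G = 130 / (2*(1+0.39)) = 46.7626 GPa = 4.67626e+10 Pa
Step 2: E_line = G*b^2/2
b = 0.301 nm = 3.01e-10 m
E_line = 0.5 * 4.67626e+10 * (3.01e-10)^2 = 2.118e-09 J/m


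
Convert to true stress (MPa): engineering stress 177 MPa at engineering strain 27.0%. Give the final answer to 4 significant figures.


sigma_true = sigma_eng * (1 + epsilon_eng)
sigma_true = 177 * (1 + 0.27)
sigma_true = 224.8 MPa


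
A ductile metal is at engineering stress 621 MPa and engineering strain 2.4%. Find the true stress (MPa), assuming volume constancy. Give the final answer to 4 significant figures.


sigma_true = sigma_eng * (1 + epsilon_eng)
sigma_true = 621 * (1 + 0.024)
sigma_true = 635.9 MPa


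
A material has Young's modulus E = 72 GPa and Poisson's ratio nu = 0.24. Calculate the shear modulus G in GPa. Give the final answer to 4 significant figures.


G = E / (2*(1+nu))
G = 72 / (2*(1+0.24))
G = 29.03 GPa


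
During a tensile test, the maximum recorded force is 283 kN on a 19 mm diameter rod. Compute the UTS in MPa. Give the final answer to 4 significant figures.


A0 = pi*(d/2)^2 = pi*(19/2)^2 = 283.529 mm^2
UTS = F_max / A0 = 283*1000 / 283.529
UTS = 998.1 MPa


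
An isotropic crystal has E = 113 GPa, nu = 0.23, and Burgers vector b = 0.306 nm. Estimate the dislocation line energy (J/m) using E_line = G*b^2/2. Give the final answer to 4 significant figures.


Step 1: G = E / (2*(1+nu))
G = 113 / (2*(1+0.23)) = 45.935 GPa = 4.5935e+10 Pa
Step 2: E_line = G*b^2/2
b = 0.306 nm = 3.06e-10 m
E_line = 0.5 * 4.5935e+10 * (3.06e-10)^2 = 2.151e-09 J/m


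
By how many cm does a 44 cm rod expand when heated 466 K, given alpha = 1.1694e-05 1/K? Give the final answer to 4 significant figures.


dL = L0 * alpha * dT
dL = 44 * 1.1694e-05 * 466
dL = 0.2398 cm


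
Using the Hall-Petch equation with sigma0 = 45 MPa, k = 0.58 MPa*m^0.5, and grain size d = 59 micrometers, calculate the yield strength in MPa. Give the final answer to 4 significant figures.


sigma_y = sigma0 + k / sqrt(d)
d = 59 um = 5.9e-05 m
sigma_y = 45 + 0.58 / sqrt(5.9e-05)
sigma_y = 120.5 MPa


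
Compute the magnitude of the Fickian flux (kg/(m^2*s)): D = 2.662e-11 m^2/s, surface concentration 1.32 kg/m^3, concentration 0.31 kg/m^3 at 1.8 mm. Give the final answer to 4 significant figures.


J = -D * (dC/dx) = D * (C1 - C2) / dx
J = 2.662e-11 * (1.32 - 0.31) / 1.8e-03
J = 1.494e-08 kg/(m^2*s)


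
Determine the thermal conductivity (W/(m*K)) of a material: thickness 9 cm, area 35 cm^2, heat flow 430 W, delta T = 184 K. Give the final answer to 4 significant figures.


k = Q*L / (A*dT)
L = 0.09 m, A = 3.5e-03 m^2
k = 430 * 0.09 / (3.5e-03 * 184)
k = 60.09 W/(m*K)


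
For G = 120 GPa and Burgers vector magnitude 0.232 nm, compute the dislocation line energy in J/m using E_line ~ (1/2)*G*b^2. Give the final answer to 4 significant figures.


E = G*b^2/2
b = 0.232 nm = 2.32e-10 m
G = 120 GPa = 1.2e+11 Pa
E = 0.5 * 1.2e+11 * (2.32e-10)^2
E = 3.229e-09 J/m


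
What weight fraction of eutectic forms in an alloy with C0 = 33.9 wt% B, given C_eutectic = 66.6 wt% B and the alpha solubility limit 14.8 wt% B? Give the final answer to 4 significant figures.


f_primary = (C_e - C0) / (C_e - C_alpha_max)
f_primary = (66.6 - 33.9) / (66.6 - 14.8)
f_primary = 0.631274
f_eutectic = 1 - 0.631274 = 0.3687


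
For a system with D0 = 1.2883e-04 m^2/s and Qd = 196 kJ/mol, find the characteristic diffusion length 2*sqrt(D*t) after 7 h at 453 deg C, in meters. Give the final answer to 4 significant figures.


Step 1: D = D0 * exp(-Qd/(R*T))
T = 726.15 K
D = 1.2883e-04 * exp(-196e3 / (8.314 * 726.15)) = 1.02449e-18 m^2/s
Step 2: L = 2*sqrt(D*t)
t = 7 h = 25200 s
L = 2*sqrt(1.02449e-18 * 25200) = 3.214e-07 m


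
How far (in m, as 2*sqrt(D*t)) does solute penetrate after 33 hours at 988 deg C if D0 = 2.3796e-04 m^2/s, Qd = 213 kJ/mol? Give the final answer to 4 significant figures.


Step 1: D = D0 * exp(-Qd/(R*T))
T = 1261.15 K
D = 2.3796e-04 * exp(-213e3 / (8.314 * 1261.15)) = 3.58175e-13 m^2/s
Step 2: L = 2*sqrt(D*t)
t = 33 h = 118800 s
L = 2*sqrt(3.58175e-13 * 118800) = 4.126e-04 m
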